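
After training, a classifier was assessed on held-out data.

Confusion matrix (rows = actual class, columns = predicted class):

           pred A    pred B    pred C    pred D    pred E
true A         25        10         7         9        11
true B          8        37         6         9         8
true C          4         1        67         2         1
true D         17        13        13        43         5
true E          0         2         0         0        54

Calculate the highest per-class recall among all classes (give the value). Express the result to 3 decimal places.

0.964

Per-class recall (TP/(TP+FN)):
  A: TP=25, FN=10+7+9+11=37 → 25/62 = 0.4032
  B: TP=37, FN=8+6+9+8=31 → 37/68 = 0.5441
  C: TP=67, FN=4+1+2+1=8 → 67/75 = 0.8933
  D: TP=43, FN=17+13+13+5=48 → 43/91 = 0.4725
  E: TP=54, FN=0+2+0+0=2 → 54/56 = 0.9643
Highest is class 'E' with recall = 0.964.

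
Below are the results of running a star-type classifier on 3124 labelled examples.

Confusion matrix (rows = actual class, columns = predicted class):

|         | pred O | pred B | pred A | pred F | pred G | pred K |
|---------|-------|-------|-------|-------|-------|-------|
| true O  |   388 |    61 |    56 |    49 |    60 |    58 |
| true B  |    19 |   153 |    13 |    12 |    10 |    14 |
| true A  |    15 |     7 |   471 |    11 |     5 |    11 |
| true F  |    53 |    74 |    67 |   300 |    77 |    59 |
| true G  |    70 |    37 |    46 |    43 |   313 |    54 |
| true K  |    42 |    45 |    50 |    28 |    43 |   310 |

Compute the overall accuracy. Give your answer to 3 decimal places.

Accuracy = trace / total = (388+153+471+300+313+310=1935) / 3124 = 1935/3124 = 0.619

0.619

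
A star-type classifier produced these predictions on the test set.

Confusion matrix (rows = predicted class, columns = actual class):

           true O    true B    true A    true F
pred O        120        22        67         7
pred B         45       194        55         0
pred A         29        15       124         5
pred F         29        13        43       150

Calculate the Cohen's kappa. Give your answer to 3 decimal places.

0.523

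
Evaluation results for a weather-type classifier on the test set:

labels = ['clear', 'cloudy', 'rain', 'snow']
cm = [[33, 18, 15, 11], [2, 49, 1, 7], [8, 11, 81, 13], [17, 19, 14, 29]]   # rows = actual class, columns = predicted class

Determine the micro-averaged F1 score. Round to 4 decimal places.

0.5854

Micro-averaging pools counts across classes: ΣTP=192, ΣFP=136, ΣFN=136.
Micro-F1 score = 2·TP/(2·TP+FP+FN) on pooled counts = 0.5854 (equals overall accuracy in single-label multiclass).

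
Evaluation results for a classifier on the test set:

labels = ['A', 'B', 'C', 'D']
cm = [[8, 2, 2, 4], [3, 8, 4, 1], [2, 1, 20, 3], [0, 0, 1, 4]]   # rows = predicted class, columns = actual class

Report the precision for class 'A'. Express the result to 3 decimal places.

0.500

precision = TP/(TP+FP).
A: TP=8, FP=2+2+4=8 → 8/16 = 0.5000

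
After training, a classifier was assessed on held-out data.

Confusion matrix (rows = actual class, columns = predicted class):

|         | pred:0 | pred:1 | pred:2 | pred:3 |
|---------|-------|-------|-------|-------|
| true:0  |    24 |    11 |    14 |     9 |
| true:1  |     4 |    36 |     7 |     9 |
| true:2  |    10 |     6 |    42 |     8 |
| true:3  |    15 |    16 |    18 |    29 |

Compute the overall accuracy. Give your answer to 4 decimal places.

0.5078

Accuracy = trace / total = (24+36+42+29=131) / 258 = 131/258 = 0.5078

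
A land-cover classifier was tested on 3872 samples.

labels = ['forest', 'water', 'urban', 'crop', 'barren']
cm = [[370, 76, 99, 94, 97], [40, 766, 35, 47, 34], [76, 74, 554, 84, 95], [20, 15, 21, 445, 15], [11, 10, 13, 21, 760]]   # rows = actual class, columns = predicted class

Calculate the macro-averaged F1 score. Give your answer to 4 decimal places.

0.7355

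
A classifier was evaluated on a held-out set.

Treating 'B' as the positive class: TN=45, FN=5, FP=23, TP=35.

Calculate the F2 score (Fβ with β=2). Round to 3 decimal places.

Fβ = (1+β²)·TP / ((1+β²)·TP + β²·FN + FP), with β²=4
= 5·35 / (5·35 + 4·5 + 23) = 0.803

0.803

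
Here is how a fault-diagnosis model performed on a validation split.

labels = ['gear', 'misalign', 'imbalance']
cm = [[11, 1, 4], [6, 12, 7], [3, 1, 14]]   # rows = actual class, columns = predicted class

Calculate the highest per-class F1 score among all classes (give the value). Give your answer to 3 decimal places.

Per-class F1 score (2·TP/(2·TP+FP+FN)):
  gear: TP=11, FP=6+3=9, FN=1+4=5 → 22/36 = 0.6111
  misalign: TP=12, FP=1+1=2, FN=6+7=13 → 24/39 = 0.6154
  imbalance: TP=14, FP=4+7=11, FN=3+1=4 → 28/43 = 0.6512
Highest is class 'imbalance' with F1 score = 0.651.

0.651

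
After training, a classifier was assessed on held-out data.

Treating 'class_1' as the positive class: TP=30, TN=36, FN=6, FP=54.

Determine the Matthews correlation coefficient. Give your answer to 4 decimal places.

0.2236

MCC = (TP·TN − FP·FN) / √((TP+FP)(TP+FN)(TN+FP)(TN+FN))
Numerator = 30·36 − 54·6 = 756
Denominator = √(84·36·90·42) = √11430720 = 3380.9348
MCC = 756 / 3380.9348 = 0.2236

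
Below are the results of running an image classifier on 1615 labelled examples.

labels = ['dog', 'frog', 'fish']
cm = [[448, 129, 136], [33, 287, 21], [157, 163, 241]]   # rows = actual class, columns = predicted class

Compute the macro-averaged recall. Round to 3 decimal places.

Per-class recall (TP/(TP+FN)):
  dog: TP=448, FN=129+136=265 → 448/713 = 0.6283
  frog: TP=287, FN=33+21=54 → 287/341 = 0.8416
  fish: TP=241, FN=157+163=320 → 241/561 = 0.4296
Macro-recall = mean = (0.6283 + 0.8416 + 0.4296) / 3 = 0.633

0.633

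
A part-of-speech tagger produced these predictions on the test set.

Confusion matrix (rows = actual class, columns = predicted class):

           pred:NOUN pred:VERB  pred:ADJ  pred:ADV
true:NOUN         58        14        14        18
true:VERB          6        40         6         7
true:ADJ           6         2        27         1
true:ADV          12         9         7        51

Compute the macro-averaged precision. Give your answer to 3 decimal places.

0.621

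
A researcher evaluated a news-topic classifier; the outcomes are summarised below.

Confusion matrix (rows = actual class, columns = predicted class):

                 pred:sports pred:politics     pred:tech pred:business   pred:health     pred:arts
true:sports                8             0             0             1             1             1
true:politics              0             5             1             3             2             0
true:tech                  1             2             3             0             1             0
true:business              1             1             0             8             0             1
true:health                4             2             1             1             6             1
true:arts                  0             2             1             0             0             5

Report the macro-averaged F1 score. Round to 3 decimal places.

0.551

Per-class F1 score (2·TP/(2·TP+FP+FN)):
  sports: TP=8, FP=0+1+1+4+0=6, FN=0+0+1+1+1=3 → 16/25 = 0.6400
  politics: TP=5, FP=0+2+1+2+2=7, FN=0+1+3+2+0=6 → 10/23 = 0.4348
  tech: TP=3, FP=0+1+0+1+1=3, FN=1+2+0+1+0=4 → 6/13 = 0.4615
  business: TP=8, FP=1+3+0+1+0=5, FN=1+1+0+0+1=3 → 16/24 = 0.6667
  health: TP=6, FP=1+2+1+0+0=4, FN=4+2+1+1+1=9 → 12/25 = 0.4800
  arts: TP=5, FP=1+0+0+1+1=3, FN=0+2+1+0+0=3 → 10/16 = 0.6250
Macro-F1 score = mean = (0.6400 + 0.4348 + 0.4615 + 0.6667 + 0.4800 + 0.6250) / 6 = 0.551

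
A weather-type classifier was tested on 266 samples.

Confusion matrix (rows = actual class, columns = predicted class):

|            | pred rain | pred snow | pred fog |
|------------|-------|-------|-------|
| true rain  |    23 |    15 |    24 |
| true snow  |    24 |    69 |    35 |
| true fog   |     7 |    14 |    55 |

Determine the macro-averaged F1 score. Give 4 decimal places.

0.5287

Per-class F1 score (2·TP/(2·TP+FP+FN)):
  rain: TP=23, FP=24+7=31, FN=15+24=39 → 46/116 = 0.39655
  snow: TP=69, FP=15+14=29, FN=24+35=59 → 138/226 = 0.61062
  fog: TP=55, FP=24+35=59, FN=7+14=21 → 110/190 = 0.57895
Macro-F1 score = mean = (0.39655 + 0.61062 + 0.57895) / 3 = 0.5287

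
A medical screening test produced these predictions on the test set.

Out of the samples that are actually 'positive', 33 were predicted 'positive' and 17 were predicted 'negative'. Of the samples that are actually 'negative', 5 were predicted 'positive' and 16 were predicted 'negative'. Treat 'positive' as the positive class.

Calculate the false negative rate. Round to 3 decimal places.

FNR = FN/(FN+TP) = 17/(17+33) = 0.340

0.340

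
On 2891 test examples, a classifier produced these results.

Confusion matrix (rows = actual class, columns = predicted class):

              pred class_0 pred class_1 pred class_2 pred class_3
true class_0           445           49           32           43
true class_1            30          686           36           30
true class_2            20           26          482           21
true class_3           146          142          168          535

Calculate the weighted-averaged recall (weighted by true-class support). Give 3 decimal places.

Per-class recall (TP/(TP+FN)):
  class_0: TP=445, FN=49+32+43=124 → 445/569 = 0.7821
  class_1: TP=686, FN=30+36+30=96 → 686/782 = 0.8772
  class_2: TP=482, FN=20+26+21=67 → 482/549 = 0.8780
  class_3: TP=535, FN=146+142+168=456 → 535/991 = 0.5399
Weighted-recall = Σ (supportᵢ/N)·recallᵢ with N=2891: (569/2891)·0.7821 + (782/2891)·0.8772 + (549/2891)·0.8780 + (991/2891)·0.5399 = 0.743

0.743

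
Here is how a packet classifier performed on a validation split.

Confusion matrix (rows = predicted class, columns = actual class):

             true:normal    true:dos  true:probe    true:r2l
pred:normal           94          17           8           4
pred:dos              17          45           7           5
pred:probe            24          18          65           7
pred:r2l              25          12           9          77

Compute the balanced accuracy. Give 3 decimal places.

0.659

Balanced accuracy = mean of per-class recall.
  normal: recall = 94/160 = 0.5875
  dos: recall = 45/92 = 0.4891
  probe: recall = 65/89 = 0.7303
  r2l: recall = 77/93 = 0.8280
Mean = (0.5875 + 0.4891 + 0.7303 + 0.8280) / 4 = 0.659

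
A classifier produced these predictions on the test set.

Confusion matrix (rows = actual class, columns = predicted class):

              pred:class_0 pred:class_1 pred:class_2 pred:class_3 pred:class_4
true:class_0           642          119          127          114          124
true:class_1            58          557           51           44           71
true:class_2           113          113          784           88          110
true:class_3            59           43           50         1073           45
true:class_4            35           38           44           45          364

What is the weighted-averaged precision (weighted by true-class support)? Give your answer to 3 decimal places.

Per-class precision (TP/(TP+FP)):
  class_0: TP=642, FP=58+113+59+35=265 → 642/907 = 0.7078
  class_1: TP=557, FP=119+113+43+38=313 → 557/870 = 0.6402
  class_2: TP=784, FP=127+51+50+44=272 → 784/1056 = 0.7424
  class_3: TP=1073, FP=114+44+88+45=291 → 1073/1364 = 0.7867
  class_4: TP=364, FP=124+71+110+45=350 → 364/714 = 0.5098
Weighted-precision = Σ (supportᵢ/N)·precisionᵢ with N=4911: (1126/4911)·0.7078 + (781/4911)·0.6402 + (1208/4911)·0.7424 + (1270/4911)·0.7867 + (526/4911)·0.5098 = 0.705

0.705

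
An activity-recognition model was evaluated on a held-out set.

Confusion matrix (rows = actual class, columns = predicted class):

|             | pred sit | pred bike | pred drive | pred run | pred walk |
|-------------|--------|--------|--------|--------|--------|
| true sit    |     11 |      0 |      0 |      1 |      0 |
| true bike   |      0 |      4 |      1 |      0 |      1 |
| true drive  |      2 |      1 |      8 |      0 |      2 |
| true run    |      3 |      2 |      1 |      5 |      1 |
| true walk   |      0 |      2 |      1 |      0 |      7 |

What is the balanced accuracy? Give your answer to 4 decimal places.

0.6631

Balanced accuracy = mean of per-class recall.
  sit: recall = 11/12 = 0.91667
  bike: recall = 4/6 = 0.66667
  drive: recall = 8/13 = 0.61538
  run: recall = 5/12 = 0.41667
  walk: recall = 7/10 = 0.70000
Mean = (0.91667 + 0.66667 + 0.61538 + 0.41667 + 0.70000) / 5 = 0.6631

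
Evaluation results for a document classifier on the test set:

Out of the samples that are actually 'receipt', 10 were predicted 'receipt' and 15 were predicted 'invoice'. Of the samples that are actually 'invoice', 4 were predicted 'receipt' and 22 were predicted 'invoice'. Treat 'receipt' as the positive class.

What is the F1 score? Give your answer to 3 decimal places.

Precision = TP/(TP+FP) = 10/14 = 0.7143
Recall = TP/(TP+FN) = 10/25 = 0.4000
F1 = 2·TP/(2·TP+FP+FN) = 20/39 = 0.513

0.513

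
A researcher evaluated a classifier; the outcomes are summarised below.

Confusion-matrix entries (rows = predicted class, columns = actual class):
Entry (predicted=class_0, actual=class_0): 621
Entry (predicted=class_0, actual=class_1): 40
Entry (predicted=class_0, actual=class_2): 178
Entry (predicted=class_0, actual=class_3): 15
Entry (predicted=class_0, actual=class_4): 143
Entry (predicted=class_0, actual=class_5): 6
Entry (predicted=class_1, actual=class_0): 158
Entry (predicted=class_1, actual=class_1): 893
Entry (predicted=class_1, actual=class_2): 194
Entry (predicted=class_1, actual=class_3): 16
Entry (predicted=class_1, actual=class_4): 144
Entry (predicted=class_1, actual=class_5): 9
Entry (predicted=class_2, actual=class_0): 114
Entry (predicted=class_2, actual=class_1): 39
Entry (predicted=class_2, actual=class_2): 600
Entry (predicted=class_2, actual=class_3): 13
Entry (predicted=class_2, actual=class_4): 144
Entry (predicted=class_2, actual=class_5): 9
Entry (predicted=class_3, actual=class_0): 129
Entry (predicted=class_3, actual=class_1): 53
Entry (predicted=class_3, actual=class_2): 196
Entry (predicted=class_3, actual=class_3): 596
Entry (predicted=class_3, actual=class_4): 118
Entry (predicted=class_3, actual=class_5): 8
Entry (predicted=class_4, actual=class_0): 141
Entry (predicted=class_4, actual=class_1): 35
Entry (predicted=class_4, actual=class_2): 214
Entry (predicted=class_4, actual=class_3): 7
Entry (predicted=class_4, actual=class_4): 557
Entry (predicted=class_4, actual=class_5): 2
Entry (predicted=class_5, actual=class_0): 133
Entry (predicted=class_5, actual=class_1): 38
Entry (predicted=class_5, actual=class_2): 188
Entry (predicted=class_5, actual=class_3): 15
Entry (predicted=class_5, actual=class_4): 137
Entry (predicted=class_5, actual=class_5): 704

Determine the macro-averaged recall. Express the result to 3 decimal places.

Per-class recall (TP/(TP+FN)):
  class_0: TP=621, FN=158+114+129+141+133=675 → 621/1296 = 0.4792
  class_1: TP=893, FN=40+39+53+35+38=205 → 893/1098 = 0.8133
  class_2: TP=600, FN=178+194+196+214+188=970 → 600/1570 = 0.3822
  class_3: TP=596, FN=15+16+13+7+15=66 → 596/662 = 0.9003
  class_4: TP=557, FN=143+144+144+118+137=686 → 557/1243 = 0.4481
  class_5: TP=704, FN=6+9+9+8+2=34 → 704/738 = 0.9539
Macro-recall = mean = (0.4792 + 0.8133 + 0.3822 + 0.9003 + 0.4481 + 0.9539) / 6 = 0.663

0.663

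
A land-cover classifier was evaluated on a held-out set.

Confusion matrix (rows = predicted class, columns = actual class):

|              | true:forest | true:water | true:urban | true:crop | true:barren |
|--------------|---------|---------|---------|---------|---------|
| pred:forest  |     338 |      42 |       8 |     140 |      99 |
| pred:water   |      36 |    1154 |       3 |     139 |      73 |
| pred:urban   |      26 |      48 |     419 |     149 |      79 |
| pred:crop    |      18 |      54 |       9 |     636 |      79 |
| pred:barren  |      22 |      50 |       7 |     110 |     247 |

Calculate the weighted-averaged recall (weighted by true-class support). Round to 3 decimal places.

Per-class recall (TP/(TP+FN)):
  forest: TP=338, FN=36+26+18+22=102 → 338/440 = 0.7682
  water: TP=1154, FN=42+48+54+50=194 → 1154/1348 = 0.8561
  urban: TP=419, FN=8+3+9+7=27 → 419/446 = 0.9395
  crop: TP=636, FN=140+139+149+110=538 → 636/1174 = 0.5417
  barren: TP=247, FN=99+73+79+79=330 → 247/577 = 0.4281
Weighted-recall = Σ (supportᵢ/N)·recallᵢ with N=3985: (440/3985)·0.7682 + (1348/3985)·0.8561 + (446/3985)·0.9395 + (1174/3985)·0.5417 + (577/3985)·0.4281 = 0.701

0.701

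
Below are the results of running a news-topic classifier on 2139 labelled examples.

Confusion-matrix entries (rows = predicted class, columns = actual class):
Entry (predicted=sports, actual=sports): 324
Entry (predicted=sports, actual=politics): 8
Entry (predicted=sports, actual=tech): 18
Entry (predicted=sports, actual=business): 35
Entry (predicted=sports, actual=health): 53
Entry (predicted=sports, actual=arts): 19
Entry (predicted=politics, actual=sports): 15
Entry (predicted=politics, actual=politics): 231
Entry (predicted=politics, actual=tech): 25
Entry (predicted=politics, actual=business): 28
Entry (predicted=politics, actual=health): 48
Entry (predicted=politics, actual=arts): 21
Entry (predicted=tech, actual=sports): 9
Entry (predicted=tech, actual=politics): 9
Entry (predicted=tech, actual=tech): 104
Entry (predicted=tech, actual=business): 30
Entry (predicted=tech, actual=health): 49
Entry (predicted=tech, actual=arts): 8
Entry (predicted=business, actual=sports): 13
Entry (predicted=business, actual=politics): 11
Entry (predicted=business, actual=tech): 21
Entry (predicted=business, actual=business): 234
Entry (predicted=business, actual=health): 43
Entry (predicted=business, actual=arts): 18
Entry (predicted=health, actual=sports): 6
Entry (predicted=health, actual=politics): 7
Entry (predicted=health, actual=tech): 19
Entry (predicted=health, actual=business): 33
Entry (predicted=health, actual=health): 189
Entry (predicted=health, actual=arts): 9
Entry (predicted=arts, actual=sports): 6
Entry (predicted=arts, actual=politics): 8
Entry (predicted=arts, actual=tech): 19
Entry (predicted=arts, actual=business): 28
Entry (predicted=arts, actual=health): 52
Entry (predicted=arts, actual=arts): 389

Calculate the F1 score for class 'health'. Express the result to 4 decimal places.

Take TP from the diagonal, FP from the rest of the 'health' prediction marginal, FN from the rest of the 'health' actual marginal.
F1 score = 2·TP/(2·TP+FP+FN).
health: TP=189, FP=6+7+19+33+9=74, FN=53+48+49+43+52=245 → 378/697 = 0.54232

0.5423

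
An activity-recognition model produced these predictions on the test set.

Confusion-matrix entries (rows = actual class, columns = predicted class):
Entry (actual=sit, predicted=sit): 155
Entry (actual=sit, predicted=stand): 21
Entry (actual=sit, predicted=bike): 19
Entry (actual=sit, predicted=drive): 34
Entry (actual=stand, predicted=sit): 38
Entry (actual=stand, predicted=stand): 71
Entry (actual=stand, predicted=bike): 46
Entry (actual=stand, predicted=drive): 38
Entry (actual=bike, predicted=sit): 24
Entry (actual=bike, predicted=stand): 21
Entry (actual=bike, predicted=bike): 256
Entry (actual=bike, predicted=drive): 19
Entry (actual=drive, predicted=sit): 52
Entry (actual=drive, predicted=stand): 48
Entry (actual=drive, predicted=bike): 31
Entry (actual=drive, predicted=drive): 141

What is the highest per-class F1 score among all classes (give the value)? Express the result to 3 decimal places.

Per-class F1 score (2·TP/(2·TP+FP+FN)):
  sit: TP=155, FP=38+24+52=114, FN=21+19+34=74 → 310/498 = 0.6225
  stand: TP=71, FP=21+21+48=90, FN=38+46+38=122 → 142/354 = 0.4011
  bike: TP=256, FP=19+46+31=96, FN=24+21+19=64 → 512/672 = 0.7619
  drive: TP=141, FP=34+38+19=91, FN=52+48+31=131 → 282/504 = 0.5595
Highest is class 'bike' with F1 score = 0.762.

0.762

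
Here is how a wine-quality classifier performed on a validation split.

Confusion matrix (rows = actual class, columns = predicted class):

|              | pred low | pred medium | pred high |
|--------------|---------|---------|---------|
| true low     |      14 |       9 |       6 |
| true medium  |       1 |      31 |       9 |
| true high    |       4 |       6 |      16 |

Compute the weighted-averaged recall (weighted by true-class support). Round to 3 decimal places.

0.635

Per-class recall (TP/(TP+FN)):
  low: TP=14, FN=9+6=15 → 14/29 = 0.4828
  medium: TP=31, FN=1+9=10 → 31/41 = 0.7561
  high: TP=16, FN=4+6=10 → 16/26 = 0.6154
Weighted-recall = Σ (supportᵢ/N)·recallᵢ with N=96: (29/96)·0.4828 + (41/96)·0.7561 + (26/96)·0.6154 = 0.635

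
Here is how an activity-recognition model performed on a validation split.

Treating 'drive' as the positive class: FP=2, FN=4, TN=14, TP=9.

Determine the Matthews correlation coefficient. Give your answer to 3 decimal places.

MCC = (TP·TN − FP·FN) / √((TP+FP)(TP+FN)(TN+FP)(TN+FN))
Numerator = 9·14 − 2·4 = 118
Denominator = √(11·13·16·18) = √41184 = 202.9384
MCC = 118 / 202.9384 = 0.581

0.581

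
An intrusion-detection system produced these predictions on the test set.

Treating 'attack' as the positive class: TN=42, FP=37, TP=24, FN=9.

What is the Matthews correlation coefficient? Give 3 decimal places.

0.237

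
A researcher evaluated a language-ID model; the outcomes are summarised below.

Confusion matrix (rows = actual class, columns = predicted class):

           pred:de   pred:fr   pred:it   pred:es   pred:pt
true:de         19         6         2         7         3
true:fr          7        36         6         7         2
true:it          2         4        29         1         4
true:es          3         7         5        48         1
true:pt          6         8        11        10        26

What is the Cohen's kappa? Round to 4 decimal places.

0.5062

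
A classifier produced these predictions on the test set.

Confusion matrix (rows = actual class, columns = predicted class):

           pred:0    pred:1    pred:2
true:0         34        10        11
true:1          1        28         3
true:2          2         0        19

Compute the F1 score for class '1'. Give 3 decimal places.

F1 score = 2·TP/(2·TP+FP+FN).
1: TP=28, FP=10+0=10, FN=1+3=4 → 56/70 = 0.8000

0.800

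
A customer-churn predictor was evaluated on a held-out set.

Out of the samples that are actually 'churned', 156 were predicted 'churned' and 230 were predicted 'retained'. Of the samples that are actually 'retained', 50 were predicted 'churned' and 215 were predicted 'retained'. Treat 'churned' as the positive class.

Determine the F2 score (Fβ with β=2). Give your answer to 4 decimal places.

0.4457

Fβ = (1+β²)·TP / ((1+β²)·TP + β²·FN + FP), with β²=4
= 5·156 / (5·156 + 4·230 + 50) = 0.4457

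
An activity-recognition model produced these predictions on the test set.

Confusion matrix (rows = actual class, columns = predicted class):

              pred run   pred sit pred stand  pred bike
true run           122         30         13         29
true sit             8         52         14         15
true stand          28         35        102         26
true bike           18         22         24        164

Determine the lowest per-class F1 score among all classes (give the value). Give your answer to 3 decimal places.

Per-class F1 score (2·TP/(2·TP+FP+FN)):
  run: TP=122, FP=8+28+18=54, FN=30+13+29=72 → 244/370 = 0.6595
  sit: TP=52, FP=30+35+22=87, FN=8+14+15=37 → 104/228 = 0.4561
  stand: TP=102, FP=13+14+24=51, FN=28+35+26=89 → 204/344 = 0.5930
  bike: TP=164, FP=29+15+26=70, FN=18+22+24=64 → 328/462 = 0.7100
Lowest is class 'sit' with F1 score = 0.456.

0.456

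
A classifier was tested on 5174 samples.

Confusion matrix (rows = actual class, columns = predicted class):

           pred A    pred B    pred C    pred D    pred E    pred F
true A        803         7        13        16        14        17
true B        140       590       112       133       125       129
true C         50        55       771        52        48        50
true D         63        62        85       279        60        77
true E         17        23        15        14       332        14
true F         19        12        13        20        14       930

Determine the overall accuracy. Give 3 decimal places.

0.716

Accuracy = trace / total = (803+590+771+279+332+930=3705) / 5174 = 3705/5174 = 0.716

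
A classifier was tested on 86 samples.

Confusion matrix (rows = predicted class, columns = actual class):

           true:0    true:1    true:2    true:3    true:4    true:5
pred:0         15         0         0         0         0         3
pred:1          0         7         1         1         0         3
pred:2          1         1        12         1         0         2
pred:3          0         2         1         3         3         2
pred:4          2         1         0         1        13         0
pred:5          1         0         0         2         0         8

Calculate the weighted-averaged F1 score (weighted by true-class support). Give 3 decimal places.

Per-class F1 score (2·TP/(2·TP+FP+FN)):
  0: TP=15, FP=0+0+0+0+3=3, FN=0+1+0+2+1=4 → 30/37 = 0.8108
  1: TP=7, FP=0+1+1+0+3=5, FN=0+1+2+1+0=4 → 14/23 = 0.6087
  2: TP=12, FP=1+1+1+0+2=5, FN=0+1+1+0+0=2 → 24/31 = 0.7742
  3: TP=3, FP=0+2+1+3+2=8, FN=0+1+1+1+2=5 → 6/19 = 0.3158
  4: TP=13, FP=2+1+0+1+0=4, FN=0+0+0+3+0=3 → 26/33 = 0.7879
  5: TP=8, FP=1+0+0+2+0=3, FN=3+3+2+2+0=10 → 16/29 = 0.5517
Weighted-F1 score = Σ (supportᵢ/N)·F1 scoreᵢ with N=86: (19/86)·0.8108 + (11/86)·0.6087 + (14/86)·0.7742 + (8/86)·0.3158 + (16/86)·0.7879 + (18/86)·0.5517 = 0.674

0.674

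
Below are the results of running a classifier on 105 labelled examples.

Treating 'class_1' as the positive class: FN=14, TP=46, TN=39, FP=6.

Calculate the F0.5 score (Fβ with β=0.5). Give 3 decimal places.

Fβ = (1+β²)·TP / ((1+β²)·TP + β²·FN + FP), with β²=1/4
= 1.25·46 / (1.25·46 + 0.25·14 + 6) = 0.858

0.858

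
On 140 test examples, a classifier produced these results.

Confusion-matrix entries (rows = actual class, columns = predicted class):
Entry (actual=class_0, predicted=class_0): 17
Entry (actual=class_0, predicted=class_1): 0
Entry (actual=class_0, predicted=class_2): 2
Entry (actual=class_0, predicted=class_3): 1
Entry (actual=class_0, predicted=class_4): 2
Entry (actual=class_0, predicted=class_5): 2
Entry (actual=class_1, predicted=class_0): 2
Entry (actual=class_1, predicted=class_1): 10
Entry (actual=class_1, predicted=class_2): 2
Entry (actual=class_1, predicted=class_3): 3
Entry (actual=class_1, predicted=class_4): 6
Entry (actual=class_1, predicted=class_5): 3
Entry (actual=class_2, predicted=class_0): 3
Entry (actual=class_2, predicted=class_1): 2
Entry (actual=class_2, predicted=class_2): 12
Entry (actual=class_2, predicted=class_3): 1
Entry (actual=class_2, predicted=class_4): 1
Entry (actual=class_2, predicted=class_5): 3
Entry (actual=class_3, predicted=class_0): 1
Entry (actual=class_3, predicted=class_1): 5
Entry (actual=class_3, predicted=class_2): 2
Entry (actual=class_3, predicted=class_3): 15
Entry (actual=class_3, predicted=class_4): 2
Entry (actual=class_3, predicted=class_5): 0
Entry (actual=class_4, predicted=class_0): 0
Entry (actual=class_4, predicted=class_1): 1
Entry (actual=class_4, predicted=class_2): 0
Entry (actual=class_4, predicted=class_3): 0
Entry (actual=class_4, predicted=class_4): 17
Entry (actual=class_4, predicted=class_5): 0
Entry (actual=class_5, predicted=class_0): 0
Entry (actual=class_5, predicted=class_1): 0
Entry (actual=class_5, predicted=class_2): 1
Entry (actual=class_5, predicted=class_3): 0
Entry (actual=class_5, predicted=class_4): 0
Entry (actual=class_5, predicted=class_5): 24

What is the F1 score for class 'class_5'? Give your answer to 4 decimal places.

F1 score = 2·TP/(2·TP+FP+FN).
class_5: TP=24, FP=2+3+3+0+0=8, FN=0+0+1+0+0=1 → 48/57 = 0.84211

0.8421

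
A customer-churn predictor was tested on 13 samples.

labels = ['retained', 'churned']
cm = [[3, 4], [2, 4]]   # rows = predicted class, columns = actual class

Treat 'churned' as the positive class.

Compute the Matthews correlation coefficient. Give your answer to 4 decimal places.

MCC = (TP·TN − FP·FN) / √((TP+FP)(TP+FN)(TN+FP)(TN+FN))
Numerator = 4·3 − 2·4 = 4
Denominator = √(6·8·5·7) = √1680 = 40.9878
MCC = 4 / 40.9878 = 0.0976

0.0976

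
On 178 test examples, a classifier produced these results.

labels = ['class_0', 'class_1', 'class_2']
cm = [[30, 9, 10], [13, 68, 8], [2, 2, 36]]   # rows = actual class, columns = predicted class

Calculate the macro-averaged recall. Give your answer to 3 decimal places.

0.759

Per-class recall (TP/(TP+FN)):
  class_0: TP=30, FN=9+10=19 → 30/49 = 0.6122
  class_1: TP=68, FN=13+8=21 → 68/89 = 0.7640
  class_2: TP=36, FN=2+2=4 → 36/40 = 0.9000
Macro-recall = mean = (0.6122 + 0.7640 + 0.9000) / 3 = 0.759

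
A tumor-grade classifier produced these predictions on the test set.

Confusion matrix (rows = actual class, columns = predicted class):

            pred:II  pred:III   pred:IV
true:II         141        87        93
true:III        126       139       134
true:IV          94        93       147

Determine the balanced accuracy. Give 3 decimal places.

0.409

Balanced accuracy = mean of per-class recall.
  II: recall = 141/321 = 0.4393
  III: recall = 139/399 = 0.3484
  IV: recall = 147/334 = 0.4401
Mean = (0.4393 + 0.3484 + 0.4401) / 3 = 0.409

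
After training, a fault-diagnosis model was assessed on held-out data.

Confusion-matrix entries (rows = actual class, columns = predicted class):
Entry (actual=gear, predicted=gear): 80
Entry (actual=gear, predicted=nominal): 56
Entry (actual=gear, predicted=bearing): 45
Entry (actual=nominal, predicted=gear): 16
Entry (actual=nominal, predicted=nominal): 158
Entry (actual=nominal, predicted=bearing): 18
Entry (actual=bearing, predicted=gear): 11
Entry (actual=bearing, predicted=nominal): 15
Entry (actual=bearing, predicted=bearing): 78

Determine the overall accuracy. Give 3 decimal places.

0.662

Accuracy = trace / total = (80+158+78=316) / 477 = 316/477 = 0.662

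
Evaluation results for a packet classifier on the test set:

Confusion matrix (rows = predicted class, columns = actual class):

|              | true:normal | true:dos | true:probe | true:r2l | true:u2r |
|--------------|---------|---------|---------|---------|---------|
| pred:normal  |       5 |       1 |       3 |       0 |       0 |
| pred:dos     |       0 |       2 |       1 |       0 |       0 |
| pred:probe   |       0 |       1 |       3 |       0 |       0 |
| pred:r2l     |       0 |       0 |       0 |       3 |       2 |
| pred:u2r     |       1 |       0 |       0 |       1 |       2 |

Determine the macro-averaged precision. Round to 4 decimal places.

0.6144

Per-class precision (TP/(TP+FP)):
  normal: TP=5, FP=1+3+0+0=4 → 5/9 = 0.55556
  dos: TP=2, FP=0+1+0+0=1 → 2/3 = 0.66667
  probe: TP=3, FP=0+1+0+0=1 → 3/4 = 0.75000
  r2l: TP=3, FP=0+0+0+2=2 → 3/5 = 0.60000
  u2r: TP=2, FP=1+0+0+1=2 → 2/4 = 0.50000
Macro-precision = mean = (0.55556 + 0.66667 + 0.75000 + 0.60000 + 0.50000) / 5 = 0.6144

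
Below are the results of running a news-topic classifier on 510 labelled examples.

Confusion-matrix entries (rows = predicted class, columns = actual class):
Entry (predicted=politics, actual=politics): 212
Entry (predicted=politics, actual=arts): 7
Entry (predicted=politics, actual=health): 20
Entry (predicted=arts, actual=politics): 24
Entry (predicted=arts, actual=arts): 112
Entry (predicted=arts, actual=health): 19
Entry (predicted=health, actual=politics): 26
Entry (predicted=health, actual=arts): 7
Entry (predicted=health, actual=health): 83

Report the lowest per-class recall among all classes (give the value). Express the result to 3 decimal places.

0.680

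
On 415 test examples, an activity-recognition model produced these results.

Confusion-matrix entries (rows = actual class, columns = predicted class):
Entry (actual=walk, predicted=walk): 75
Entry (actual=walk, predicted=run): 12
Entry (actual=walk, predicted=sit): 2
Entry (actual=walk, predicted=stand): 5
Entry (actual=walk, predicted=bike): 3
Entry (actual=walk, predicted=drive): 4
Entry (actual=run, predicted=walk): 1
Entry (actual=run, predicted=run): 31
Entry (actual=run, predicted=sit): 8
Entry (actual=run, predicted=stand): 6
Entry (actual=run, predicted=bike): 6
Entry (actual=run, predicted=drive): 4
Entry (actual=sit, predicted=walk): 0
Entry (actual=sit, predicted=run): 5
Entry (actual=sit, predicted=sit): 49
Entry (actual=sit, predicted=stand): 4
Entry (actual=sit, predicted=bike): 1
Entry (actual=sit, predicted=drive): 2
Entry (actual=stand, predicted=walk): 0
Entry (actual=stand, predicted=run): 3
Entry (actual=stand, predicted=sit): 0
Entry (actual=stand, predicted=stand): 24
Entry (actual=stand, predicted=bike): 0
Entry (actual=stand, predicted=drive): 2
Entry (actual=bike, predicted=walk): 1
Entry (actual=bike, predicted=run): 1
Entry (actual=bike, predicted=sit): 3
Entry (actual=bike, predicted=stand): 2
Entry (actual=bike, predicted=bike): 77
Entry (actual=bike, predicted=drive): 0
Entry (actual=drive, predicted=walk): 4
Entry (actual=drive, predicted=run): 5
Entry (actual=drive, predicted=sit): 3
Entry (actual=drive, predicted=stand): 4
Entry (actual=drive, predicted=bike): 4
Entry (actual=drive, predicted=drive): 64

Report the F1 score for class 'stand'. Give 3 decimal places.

0.649

Treat 'stand' as positive and all other classes as negative.
F1 score = 2·TP/(2·TP+FP+FN).
stand: TP=24, FP=5+6+4+2+4=21, FN=0+3+0+0+2=5 → 48/74 = 0.6486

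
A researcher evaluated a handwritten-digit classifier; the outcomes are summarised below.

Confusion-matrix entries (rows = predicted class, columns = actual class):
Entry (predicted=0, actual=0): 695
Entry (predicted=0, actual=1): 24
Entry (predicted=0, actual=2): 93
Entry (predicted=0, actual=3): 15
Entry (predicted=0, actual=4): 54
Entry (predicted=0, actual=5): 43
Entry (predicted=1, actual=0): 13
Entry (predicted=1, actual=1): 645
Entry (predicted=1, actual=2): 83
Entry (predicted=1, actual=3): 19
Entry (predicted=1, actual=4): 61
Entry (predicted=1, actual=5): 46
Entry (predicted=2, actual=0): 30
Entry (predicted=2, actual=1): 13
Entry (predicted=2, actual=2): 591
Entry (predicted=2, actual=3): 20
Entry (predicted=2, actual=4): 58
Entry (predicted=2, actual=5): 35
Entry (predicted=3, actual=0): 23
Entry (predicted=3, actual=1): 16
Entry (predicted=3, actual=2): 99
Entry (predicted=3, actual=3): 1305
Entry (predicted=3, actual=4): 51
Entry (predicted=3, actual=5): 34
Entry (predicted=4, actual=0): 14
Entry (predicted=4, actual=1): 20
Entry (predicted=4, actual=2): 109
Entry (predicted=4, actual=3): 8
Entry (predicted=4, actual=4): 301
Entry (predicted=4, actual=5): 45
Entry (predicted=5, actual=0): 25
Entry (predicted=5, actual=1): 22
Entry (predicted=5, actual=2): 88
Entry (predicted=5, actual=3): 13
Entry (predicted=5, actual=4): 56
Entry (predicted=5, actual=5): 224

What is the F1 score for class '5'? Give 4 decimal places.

Treat '5' as positive and all other classes as negative.
F1 score = 2·TP/(2·TP+FP+FN).
5: TP=224, FP=25+22+88+13+56=204, FN=43+46+35+34+45=203 → 448/855 = 0.52398

0.5240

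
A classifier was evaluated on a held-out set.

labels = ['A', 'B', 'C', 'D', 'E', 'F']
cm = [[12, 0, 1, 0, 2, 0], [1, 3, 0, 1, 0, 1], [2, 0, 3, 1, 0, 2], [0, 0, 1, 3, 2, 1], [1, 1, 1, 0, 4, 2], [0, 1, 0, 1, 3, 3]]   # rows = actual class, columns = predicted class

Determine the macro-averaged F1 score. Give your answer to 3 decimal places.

Per-class F1 score (2·TP/(2·TP+FP+FN)):
  A: TP=12, FP=1+2+0+1+0=4, FN=0+1+0+2+0=3 → 24/31 = 0.7742
  B: TP=3, FP=0+0+0+1+1=2, FN=1+0+1+0+1=3 → 6/11 = 0.5455
  C: TP=3, FP=1+0+1+1+0=3, FN=2+0+1+0+2=5 → 6/14 = 0.4286
  D: TP=3, FP=0+1+1+0+1=3, FN=0+0+1+2+1=4 → 6/13 = 0.4615
  E: TP=4, FP=2+0+0+2+3=7, FN=1+1+1+0+2=5 → 8/20 = 0.4000
  F: TP=3, FP=0+1+2+1+2=6, FN=0+1+0+1+3=5 → 6/17 = 0.3529
Macro-F1 score = mean = (0.7742 + 0.5455 + 0.4286 + 0.4615 + 0.4000 + 0.3529) / 6 = 0.494

0.494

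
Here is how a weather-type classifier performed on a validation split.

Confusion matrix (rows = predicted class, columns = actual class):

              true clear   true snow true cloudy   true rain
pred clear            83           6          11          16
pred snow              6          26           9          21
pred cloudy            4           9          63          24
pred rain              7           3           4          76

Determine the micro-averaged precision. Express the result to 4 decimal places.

0.6739

Micro-averaging pools counts across classes: ΣTP=248, ΣFP=120, ΣFN=120.
Micro-precision = TP/(TP+FP) on pooled counts = 0.6739 (equals overall accuracy in single-label multiclass).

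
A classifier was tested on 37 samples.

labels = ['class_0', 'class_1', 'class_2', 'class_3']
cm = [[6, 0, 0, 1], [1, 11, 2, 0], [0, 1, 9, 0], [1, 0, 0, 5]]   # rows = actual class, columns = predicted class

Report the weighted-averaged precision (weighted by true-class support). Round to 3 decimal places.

0.845

Per-class precision (TP/(TP+FP)):
  class_0: TP=6, FP=1+0+1=2 → 6/8 = 0.7500
  class_1: TP=11, FP=0+1+0=1 → 11/12 = 0.9167
  class_2: TP=9, FP=0+2+0=2 → 9/11 = 0.8182
  class_3: TP=5, FP=1+0+0=1 → 5/6 = 0.8333
Weighted-precision = Σ (supportᵢ/N)·precisionᵢ with N=37: (7/37)·0.7500 + (14/37)·0.9167 + (10/37)·0.8182 + (6/37)·0.8333 = 0.845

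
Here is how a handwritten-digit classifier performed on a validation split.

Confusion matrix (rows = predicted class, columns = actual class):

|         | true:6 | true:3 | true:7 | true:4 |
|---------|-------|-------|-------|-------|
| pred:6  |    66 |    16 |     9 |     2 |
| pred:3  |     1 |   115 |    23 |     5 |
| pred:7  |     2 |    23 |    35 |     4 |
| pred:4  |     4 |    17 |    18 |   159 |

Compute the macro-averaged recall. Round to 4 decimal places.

0.7309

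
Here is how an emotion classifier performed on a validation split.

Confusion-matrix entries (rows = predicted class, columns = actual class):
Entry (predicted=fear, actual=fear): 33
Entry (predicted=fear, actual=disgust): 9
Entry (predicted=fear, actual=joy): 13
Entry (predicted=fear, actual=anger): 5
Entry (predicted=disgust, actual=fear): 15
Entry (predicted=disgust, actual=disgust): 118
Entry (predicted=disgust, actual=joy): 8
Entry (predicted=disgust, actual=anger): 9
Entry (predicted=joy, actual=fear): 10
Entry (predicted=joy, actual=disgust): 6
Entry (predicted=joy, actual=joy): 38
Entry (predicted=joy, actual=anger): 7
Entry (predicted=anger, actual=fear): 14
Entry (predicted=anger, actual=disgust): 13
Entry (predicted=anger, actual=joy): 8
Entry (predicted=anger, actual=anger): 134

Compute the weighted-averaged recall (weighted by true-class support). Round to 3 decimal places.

0.734

Per-class recall (TP/(TP+FN)):
  fear: TP=33, FN=15+10+14=39 → 33/72 = 0.4583
  disgust: TP=118, FN=9+6+13=28 → 118/146 = 0.8082
  joy: TP=38, FN=13+8+8=29 → 38/67 = 0.5672
  anger: TP=134, FN=5+9+7=21 → 134/155 = 0.8645
Weighted-recall = Σ (supportᵢ/N)·recallᵢ with N=440: (72/440)·0.4583 + (146/440)·0.8082 + (67/440)·0.5672 + (155/440)·0.8645 = 0.734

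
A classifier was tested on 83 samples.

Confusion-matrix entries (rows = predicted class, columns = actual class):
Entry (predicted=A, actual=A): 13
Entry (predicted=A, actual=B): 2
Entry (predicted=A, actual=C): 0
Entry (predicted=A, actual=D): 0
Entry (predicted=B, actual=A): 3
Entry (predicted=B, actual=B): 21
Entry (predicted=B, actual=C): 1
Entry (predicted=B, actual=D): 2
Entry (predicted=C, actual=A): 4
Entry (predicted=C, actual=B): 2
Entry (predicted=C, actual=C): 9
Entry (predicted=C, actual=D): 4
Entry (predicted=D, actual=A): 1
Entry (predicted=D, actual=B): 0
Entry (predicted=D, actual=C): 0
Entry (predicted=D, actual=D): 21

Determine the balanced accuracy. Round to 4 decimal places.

0.7842

Balanced accuracy = mean of per-class recall.
  A: recall = 13/21 = 0.61905
  B: recall = 21/25 = 0.84000
  C: recall = 9/10 = 0.90000
  D: recall = 21/27 = 0.77778
Mean = (0.61905 + 0.84000 + 0.90000 + 0.77778) / 4 = 0.7842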